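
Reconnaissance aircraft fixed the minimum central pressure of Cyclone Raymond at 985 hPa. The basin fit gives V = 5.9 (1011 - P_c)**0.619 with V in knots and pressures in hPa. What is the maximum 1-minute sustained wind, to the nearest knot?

44 kt

ΔP = 1011 − 985 = 26 hPa.
26^0.619 ≈ 7.514.
V ≈ 5.9 × 7.514 ≈ 44.3 kt.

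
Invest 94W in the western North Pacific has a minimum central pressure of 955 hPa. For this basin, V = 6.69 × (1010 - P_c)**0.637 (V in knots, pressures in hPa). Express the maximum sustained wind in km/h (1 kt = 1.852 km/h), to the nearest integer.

ΔP = 1010 − 955 = 55 hPa.
V ≈ 6.69 × 55^0.637 = 6.69 × 12.841 ≈ 85.909 kt.
85.909 × 1.852 ≈ 159.10 km/h → 159 km/h.

159 km/h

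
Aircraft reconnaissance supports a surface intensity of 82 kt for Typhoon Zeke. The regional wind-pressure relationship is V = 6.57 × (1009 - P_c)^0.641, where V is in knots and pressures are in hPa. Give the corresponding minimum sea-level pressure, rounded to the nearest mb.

ΔP = (V / 6.57)^(1/0.641) = (82/6.57)^1.560.
82/6.57 = 12.481; 12.481^1.560 ≈ 51.31 mb.
P_c = 1009 − 51.31 = 957.69 ≈ 958 mb.

958 mb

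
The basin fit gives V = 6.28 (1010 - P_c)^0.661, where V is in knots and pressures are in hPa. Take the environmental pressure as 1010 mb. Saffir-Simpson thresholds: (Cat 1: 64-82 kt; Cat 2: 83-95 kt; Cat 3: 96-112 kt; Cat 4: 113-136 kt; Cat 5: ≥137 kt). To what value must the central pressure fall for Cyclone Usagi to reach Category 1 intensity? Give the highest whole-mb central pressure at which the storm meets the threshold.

976 mb

Category 1 begins at V = 64 kt.
Required ΔP = (64/6.28)^(1/0.661) = 10.191^1.513 ≈ 33.52 mb.
P_c ≤ 1010 − 33.52 = 976.48, so the highest integer P_c is 976 mb.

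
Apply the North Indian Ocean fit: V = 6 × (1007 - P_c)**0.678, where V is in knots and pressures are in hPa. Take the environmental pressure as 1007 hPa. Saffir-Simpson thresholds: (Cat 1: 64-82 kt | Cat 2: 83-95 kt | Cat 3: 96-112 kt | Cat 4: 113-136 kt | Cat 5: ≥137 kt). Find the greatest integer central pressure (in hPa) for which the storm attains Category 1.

974 hPa

Category 1 begins at V = 64 kt.
Required ΔP = (64/6)^(1/0.678) = 10.667^1.475 ≈ 32.83 hPa.
P_c ≤ 1007 − 32.83 = 974.17, so the highest integer P_c is 974 hPa.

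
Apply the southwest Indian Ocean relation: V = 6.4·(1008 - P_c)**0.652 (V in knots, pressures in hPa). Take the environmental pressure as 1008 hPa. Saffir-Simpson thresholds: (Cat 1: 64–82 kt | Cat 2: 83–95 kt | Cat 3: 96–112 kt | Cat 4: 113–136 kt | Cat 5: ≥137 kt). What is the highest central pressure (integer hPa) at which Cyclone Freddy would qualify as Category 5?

898 hPa

Category 5 begins at V = 137 kt.
Required ΔP = (137/6.4)^(1/0.652) = 21.406^1.534 ≈ 109.83 hPa.
P_c ≤ 1008 − 109.83 = 898.17, so the highest integer P_c is 898 hPa.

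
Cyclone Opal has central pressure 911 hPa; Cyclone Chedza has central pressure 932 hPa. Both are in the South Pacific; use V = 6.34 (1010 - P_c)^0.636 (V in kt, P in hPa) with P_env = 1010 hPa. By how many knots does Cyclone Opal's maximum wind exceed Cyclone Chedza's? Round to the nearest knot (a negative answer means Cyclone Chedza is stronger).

Cyclone Opal: ΔP = 99; V ≈ 6.34 × 99^0.636 ≈ 117.85 kt.
Cyclone Chedza: ΔP = 78; V ≈ 6.34 × 78^0.636 ≈ 101.27 kt.
Difference ≈ 117.85 − 101.27 = 16.58 → 17 kt.

17 kt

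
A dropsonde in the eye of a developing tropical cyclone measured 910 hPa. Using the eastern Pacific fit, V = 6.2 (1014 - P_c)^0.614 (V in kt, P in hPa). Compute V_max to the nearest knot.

ΔP = 1014 − 910 = 104 hPa.
104^0.614 ≈ 17.316.
V ≈ 6.2 × 17.316 ≈ 107.4 kt.

107 kt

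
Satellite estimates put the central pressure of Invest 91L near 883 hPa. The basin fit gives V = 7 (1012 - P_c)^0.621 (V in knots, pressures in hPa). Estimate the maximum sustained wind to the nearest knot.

ΔP = 1012 − 883 = 129 hPa.
129^0.621 ≈ 20.449.
V ≈ 7 × 20.449 ≈ 143.1 kt.

143 kt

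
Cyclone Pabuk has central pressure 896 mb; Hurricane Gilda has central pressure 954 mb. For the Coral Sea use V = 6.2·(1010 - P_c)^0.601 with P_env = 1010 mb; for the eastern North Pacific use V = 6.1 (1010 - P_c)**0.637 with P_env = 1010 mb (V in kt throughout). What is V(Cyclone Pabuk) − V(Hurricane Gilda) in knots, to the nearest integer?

28 kt

Cyclone Pabuk: ΔP = 114; V ≈ 6.2 × 114^0.601 ≈ 106.80 kt.
Hurricane Gilda: ΔP = 56; V ≈ 6.1 × 56^0.637 ≈ 79.24 kt.
Difference ≈ 106.80 − 79.24 = 27.56 → 28 kt.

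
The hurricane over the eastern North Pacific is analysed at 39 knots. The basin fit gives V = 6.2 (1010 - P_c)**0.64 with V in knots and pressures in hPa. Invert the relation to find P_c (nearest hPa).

ΔP = (V / 6.2)^(1/0.64) = (39/6.2)^1.562.
39/6.2 = 6.290; 6.290^1.562 ≈ 17.70 hPa.
P_c = 1010 − 17.70 = 992.30 ≈ 992 hPa.

992 hPa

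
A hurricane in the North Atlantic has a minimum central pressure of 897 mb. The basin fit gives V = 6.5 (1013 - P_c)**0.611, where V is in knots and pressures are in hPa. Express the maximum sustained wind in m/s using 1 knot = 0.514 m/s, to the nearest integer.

61 m/s

ΔP = 1013 − 897 = 116 mb.
V ≈ 6.5 × 116^0.611 = 6.5 × 18.255 ≈ 118.658 kt.
118.658 × 0.514 ≈ 60.99 m/s → 61 m/s.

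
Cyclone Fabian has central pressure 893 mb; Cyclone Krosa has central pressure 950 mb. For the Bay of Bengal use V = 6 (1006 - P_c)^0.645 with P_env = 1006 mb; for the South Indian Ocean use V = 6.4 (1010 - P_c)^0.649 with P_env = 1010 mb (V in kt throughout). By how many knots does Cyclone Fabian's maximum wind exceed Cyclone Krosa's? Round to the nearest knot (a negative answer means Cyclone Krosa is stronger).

35 kt

Cyclone Fabian: ΔP = 113; V ≈ 6 × 113^0.645 ≈ 126.59 kt.
Cyclone Krosa: ΔP = 60; V ≈ 6.4 × 60^0.649 ≈ 91.24 kt.
Difference ≈ 126.59 − 91.24 = 35.35 → 35 kt.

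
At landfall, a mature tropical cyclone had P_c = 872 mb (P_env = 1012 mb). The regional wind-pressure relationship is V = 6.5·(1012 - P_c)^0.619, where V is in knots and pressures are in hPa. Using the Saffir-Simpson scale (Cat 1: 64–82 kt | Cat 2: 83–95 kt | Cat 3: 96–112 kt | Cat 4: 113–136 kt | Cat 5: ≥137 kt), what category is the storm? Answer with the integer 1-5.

ΔP = 1012 − 872 = 140 mb.
V ≈ 6.5 × 140^0.619 = 6.5 × 21.30 ≈ 138 kt.
138 kt falls in the Category 5 band.

5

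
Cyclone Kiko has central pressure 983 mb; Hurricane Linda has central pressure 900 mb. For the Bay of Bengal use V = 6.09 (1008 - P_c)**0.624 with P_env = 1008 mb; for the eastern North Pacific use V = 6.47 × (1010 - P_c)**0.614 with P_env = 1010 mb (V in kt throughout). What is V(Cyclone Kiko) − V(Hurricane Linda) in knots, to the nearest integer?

-71 kt

Cyclone Kiko: ΔP = 25; V ≈ 6.09 × 25^0.624 ≈ 45.39 kt.
Hurricane Linda: ΔP = 110; V ≈ 6.47 × 110^0.614 ≈ 115.96 kt.
Difference ≈ 45.39 − 115.96 = -70.57 → -71 kt.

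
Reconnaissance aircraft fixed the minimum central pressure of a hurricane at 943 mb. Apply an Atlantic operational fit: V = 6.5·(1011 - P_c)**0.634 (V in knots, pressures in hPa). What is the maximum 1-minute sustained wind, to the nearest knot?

94 kt

ΔP = 1011 − 943 = 68 mb.
68^0.634 ≈ 14.515.
V ≈ 6.5 × 14.515 ≈ 94.3 kt.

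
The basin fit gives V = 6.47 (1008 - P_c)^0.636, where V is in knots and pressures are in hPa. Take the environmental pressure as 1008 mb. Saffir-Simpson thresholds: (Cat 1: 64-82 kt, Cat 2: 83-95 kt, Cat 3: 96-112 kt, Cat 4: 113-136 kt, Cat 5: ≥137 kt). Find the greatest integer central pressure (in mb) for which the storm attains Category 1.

Category 1 begins at V = 64 kt.
Required ΔP = (64/6.47)^(1/0.636) = 9.892^1.572 ≈ 36.72 mb.
P_c ≤ 1008 − 36.72 = 971.28, so the highest integer P_c is 971 mb.

971 mb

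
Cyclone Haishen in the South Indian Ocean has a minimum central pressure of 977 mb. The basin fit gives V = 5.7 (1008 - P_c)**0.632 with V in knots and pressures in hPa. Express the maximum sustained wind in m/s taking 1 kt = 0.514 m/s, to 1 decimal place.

ΔP = 1008 − 977 = 31 mb.
V ≈ 5.7 × 31^0.632 = 5.7 × 8.761 ≈ 49.936 kt.
49.936 × 0.514 ≈ 25.67 m/s → 25.7 m/s.

25.7 m/s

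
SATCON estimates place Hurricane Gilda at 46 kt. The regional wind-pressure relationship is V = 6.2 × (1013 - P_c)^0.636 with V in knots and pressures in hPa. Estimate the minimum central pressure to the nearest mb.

990 mb

ΔP = (V / 6.2)^(1/0.636) = (46/6.2)^1.572.
46/6.2 = 7.419; 7.419^1.572 ≈ 23.36 mb.
P_c = 1013 − 23.36 = 989.64 ≈ 990 mb.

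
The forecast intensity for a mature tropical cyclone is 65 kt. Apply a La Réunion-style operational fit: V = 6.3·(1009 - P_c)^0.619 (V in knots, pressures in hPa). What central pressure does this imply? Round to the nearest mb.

966 mb

ΔP = (V / 6.3)^(1/0.619) = (65/6.3)^1.616.
65/6.3 = 10.317; 10.317^1.616 ≈ 43.39 mb.
P_c = 1009 − 43.39 = 965.61 ≈ 966 mb.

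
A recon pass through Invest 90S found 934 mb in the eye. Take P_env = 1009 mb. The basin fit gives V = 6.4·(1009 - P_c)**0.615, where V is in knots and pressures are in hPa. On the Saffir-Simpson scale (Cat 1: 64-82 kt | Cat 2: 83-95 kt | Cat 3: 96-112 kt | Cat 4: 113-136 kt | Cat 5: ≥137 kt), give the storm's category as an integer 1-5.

2

ΔP = 1009 − 934 = 75 mb.
V ≈ 6.4 × 75^0.615 = 6.4 × 14.23 ≈ 91 kt.
91 kt falls in the Category 2 band.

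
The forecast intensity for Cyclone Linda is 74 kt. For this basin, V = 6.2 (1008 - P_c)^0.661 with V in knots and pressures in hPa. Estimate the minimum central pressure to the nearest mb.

ΔP = (V / 6.2)^(1/0.661) = (74/6.2)^1.513.
74/6.2 = 11.935; 11.935^1.513 ≈ 42.57 mb.
P_c = 1008 − 42.57 = 965.43 ≈ 965 mb.

965 mb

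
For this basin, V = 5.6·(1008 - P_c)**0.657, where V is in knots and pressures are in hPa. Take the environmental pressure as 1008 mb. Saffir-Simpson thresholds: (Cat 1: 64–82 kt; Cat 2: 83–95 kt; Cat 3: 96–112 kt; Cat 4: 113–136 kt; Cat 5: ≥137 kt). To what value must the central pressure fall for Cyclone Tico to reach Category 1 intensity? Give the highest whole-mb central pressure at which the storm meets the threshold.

Category 1 begins at V = 64 kt.
Required ΔP = (64/5.6)^(1/0.657) = 11.429^1.522 ≈ 40.77 mb.
P_c ≤ 1008 − 40.77 = 967.23, so the highest integer P_c is 967 mb.

967 mb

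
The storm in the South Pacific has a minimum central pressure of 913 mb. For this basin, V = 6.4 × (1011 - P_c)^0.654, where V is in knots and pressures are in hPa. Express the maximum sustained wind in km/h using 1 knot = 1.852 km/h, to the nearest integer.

ΔP = 1011 − 913 = 98 mb.
V ≈ 6.4 × 98^0.654 = 6.4 × 20.057 ≈ 128.364 kt.
128.364 × 1.852 ≈ 237.73 km/h → 238 km/h.

238 km/h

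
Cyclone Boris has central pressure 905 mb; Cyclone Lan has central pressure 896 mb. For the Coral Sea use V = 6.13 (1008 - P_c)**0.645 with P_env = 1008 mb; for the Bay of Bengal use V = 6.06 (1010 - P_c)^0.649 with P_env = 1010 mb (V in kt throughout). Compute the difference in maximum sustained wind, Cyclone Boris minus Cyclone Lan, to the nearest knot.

-9 kt

Cyclone Boris: ΔP = 103; V ≈ 6.13 × 103^0.645 ≈ 121.83 kt.
Cyclone Lan: ΔP = 114; V ≈ 6.06 × 114^0.649 ≈ 131.04 kt.
Difference ≈ 121.83 − 131.04 = -9.21 → -9 kt.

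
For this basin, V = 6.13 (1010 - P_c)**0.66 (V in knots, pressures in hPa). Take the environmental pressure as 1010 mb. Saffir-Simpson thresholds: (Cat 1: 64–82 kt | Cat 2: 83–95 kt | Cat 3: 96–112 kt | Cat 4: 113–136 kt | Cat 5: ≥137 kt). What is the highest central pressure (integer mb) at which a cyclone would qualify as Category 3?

945 mb

Category 3 begins at V = 96 kt.
Required ΔP = (96/6.13)^(1/0.66) = 15.661^1.515 ≈ 64.61 mb.
P_c ≤ 1010 − 64.61 = 945.39, so the highest integer P_c is 945 mb.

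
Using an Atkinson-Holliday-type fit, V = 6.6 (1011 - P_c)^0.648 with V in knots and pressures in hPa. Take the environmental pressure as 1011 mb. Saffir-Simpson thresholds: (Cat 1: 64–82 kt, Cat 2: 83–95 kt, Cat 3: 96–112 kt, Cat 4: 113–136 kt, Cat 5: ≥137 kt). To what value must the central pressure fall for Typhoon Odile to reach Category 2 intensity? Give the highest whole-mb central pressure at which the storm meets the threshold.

961 mb

Category 2 begins at V = 83 kt.
Required ΔP = (83/6.6)^(1/0.648) = 12.576^1.543 ≈ 49.75 mb.
P_c ≤ 1011 − 49.75 = 961.25, so the highest integer P_c is 961 mb.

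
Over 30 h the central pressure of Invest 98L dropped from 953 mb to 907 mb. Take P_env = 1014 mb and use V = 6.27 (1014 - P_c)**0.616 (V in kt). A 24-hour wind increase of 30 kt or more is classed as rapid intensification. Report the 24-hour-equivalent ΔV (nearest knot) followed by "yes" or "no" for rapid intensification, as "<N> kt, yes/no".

26 kt, no

V₁: ΔP = 61, V ≈ 6.27 × 61^0.616 ≈ 78.89 kt.
V₂: ΔP = 107, V ≈ 6.27 × 107^0.616 ≈ 111.52 kt.
ΔV over 30 h = 32.63 kt → 24 h equivalent = 32.63 × 24/30 ≈ 26.10 kt.
26 kt < 30 kt ⇒ not rapid intensification.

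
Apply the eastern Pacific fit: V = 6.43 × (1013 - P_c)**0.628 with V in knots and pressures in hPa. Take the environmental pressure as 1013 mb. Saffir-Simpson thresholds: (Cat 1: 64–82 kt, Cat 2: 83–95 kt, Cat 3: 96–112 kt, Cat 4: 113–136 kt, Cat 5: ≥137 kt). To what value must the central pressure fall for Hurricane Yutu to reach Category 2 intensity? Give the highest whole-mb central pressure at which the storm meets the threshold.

954 mb

Category 2 begins at V = 83 kt.
Required ΔP = (83/6.43)^(1/0.628) = 12.908^1.592 ≈ 58.73 mb.
P_c ≤ 1013 − 58.73 = 954.27, so the highest integer P_c is 954 mb.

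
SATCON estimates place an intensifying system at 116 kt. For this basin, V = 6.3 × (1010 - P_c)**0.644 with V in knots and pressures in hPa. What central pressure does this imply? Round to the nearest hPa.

918 hPa

ΔP = (V / 6.3)^(1/0.644) = (116/6.3)^1.553.
116/6.3 = 18.413; 18.413^1.553 ≈ 92.14 hPa.
P_c = 1010 − 92.14 = 917.86 ≈ 918 hPa.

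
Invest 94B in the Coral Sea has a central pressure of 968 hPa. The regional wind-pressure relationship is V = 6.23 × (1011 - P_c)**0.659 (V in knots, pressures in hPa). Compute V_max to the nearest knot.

ΔP = 1011 − 968 = 43 hPa.
43^0.659 ≈ 11.925.
V ≈ 6.23 × 11.925 ≈ 74.3 kt.

74 kt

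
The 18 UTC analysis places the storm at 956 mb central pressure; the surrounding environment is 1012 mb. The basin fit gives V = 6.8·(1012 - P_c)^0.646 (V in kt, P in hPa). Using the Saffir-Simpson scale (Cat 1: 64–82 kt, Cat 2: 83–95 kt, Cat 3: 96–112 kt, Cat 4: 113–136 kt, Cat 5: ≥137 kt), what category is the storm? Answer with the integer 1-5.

2

ΔP = 1012 − 956 = 56 mb.
V ≈ 6.8 × 56^0.646 = 6.8 × 13.47 ≈ 92 kt.
92 kt falls in the Category 2 band.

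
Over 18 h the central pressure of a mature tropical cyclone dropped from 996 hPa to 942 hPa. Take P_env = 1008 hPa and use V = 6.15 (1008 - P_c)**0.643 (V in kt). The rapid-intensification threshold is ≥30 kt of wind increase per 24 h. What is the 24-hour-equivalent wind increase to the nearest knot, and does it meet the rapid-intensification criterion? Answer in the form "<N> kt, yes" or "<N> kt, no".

81 kt, yes

V₁: ΔP = 12, V ≈ 6.15 × 12^0.643 ≈ 30.39 kt.
V₂: ΔP = 66, V ≈ 6.15 × 66^0.643 ≈ 90.96 kt.
ΔV over 18 h = 60.57 kt → 24 h equivalent = 60.57 × 24/18 ≈ 80.76 kt.
81 kt ≥ 30 kt ⇒ rapid intensification.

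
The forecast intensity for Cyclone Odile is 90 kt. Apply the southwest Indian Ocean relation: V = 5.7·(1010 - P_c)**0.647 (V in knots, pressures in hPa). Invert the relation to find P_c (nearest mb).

939 mb

ΔP = (V / 5.7)^(1/0.647) = (90/5.7)^1.546.
90/5.7 = 15.789; 15.789^1.546 ≈ 71.15 mb.
P_c = 1010 − 71.15 = 938.85 ≈ 939 mb.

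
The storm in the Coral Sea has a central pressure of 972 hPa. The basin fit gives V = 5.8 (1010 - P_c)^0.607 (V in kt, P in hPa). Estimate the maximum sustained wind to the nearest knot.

ΔP = 1010 − 972 = 38 hPa.
38^0.607 ≈ 9.098.
V ≈ 5.8 × 9.098 ≈ 52.8 kt.

53 kt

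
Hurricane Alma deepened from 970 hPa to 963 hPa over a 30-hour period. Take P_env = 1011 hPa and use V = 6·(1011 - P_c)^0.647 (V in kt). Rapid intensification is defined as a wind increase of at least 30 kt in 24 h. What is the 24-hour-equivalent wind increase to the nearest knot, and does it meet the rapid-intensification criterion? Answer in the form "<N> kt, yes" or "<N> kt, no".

6 kt, no

V₁: ΔP = 41, V ≈ 6 × 41^0.647 ≈ 66.32 kt.
V₂: ΔP = 48, V ≈ 6 × 48^0.647 ≈ 73.44 kt.
ΔV over 30 h = 7.12 kt → 24 h equivalent = 7.12 × 24/30 ≈ 5.70 kt.
6 kt < 30 kt ⇒ not rapid intensification.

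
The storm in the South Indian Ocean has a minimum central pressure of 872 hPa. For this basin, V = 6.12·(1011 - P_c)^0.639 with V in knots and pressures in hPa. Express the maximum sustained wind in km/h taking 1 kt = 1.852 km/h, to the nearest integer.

ΔP = 1011 − 872 = 139 hPa.
V ≈ 6.12 × 139^0.639 = 6.12 × 23.409 ≈ 143.264 kt.
143.264 × 1.852 ≈ 265.33 km/h → 265 km/h.

265 km/h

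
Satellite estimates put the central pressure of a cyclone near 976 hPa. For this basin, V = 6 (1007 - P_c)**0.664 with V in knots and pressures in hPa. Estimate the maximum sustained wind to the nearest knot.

59 kt

ΔP = 1007 − 976 = 31 hPa.
31^0.664 ≈ 9.778.
V ≈ 6 × 9.778 ≈ 58.7 kt.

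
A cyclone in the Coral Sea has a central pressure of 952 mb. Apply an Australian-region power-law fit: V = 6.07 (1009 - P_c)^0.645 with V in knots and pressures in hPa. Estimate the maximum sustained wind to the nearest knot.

ΔP = 1009 − 952 = 57 mb.
57^0.645 ≈ 13.569.
V ≈ 6.07 × 13.569 ≈ 82.4 kt.

82 kt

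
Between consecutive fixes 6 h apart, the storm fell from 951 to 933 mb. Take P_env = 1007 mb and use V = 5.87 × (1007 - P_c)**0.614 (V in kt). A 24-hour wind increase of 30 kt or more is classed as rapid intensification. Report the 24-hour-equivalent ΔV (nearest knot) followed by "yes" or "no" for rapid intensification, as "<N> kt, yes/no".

V₁: ΔP = 56, V ≈ 5.87 × 56^0.614 ≈ 69.51 kt.
V₂: ΔP = 74, V ≈ 5.87 × 74^0.614 ≈ 82.48 kt.
ΔV over 6 h = 12.97 kt → 24 h equivalent = 12.97 × 24/6 ≈ 51.88 kt.
52 kt ≥ 30 kt ⇒ rapid intensification.

52 kt, yes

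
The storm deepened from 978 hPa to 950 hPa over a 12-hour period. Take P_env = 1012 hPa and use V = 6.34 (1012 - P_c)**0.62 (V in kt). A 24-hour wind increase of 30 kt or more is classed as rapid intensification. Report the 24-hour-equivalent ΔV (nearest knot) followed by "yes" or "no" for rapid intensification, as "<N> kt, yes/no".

V₁: ΔP = 34, V ≈ 6.34 × 34^0.62 ≈ 56.44 kt.
V₂: ΔP = 62, V ≈ 6.34 × 62^0.62 ≈ 81.92 kt.
ΔV over 12 h = 25.48 kt → 24 h equivalent = 25.48 × 24/12 ≈ 50.96 kt.
51 kt ≥ 30 kt ⇒ rapid intensification.

51 kt, yes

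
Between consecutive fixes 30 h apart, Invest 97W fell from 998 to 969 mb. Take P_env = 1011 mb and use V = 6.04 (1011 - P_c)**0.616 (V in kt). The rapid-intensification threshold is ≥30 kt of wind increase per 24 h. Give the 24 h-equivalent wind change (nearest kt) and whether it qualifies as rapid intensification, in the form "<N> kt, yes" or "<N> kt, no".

V₁: ΔP = 13, V ≈ 6.04 × 13^0.616 ≈ 29.32 kt.
V₂: ΔP = 42, V ≈ 6.04 × 42^0.616 ≈ 60.39 kt.
ΔV over 30 h = 31.07 kt → 24 h equivalent = 31.07 × 24/30 ≈ 24.86 kt.
25 kt < 30 kt ⇒ not rapid intensification.

25 kt, no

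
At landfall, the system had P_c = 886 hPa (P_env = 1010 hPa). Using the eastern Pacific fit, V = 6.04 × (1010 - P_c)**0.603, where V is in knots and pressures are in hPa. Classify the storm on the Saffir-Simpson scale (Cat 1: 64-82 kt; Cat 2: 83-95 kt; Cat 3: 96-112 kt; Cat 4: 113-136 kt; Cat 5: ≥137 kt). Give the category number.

3

ΔP = 1010 − 886 = 124 hPa.
V ≈ 6.04 × 124^0.603 = 6.04 × 18.30 ≈ 111 kt.
111 kt falls in the Category 3 band.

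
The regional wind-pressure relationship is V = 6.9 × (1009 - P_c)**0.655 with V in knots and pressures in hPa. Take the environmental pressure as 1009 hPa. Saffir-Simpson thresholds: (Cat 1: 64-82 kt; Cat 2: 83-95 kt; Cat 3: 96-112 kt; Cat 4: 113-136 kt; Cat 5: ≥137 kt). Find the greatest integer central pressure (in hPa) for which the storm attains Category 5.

Category 5 begins at V = 137 kt.
Required ΔP = (137/6.9)^(1/0.655) = 19.855^1.527 ≈ 95.83 hPa.
P_c ≤ 1009 − 95.83 = 913.17, so the highest integer P_c is 913 hPa.

913 hPa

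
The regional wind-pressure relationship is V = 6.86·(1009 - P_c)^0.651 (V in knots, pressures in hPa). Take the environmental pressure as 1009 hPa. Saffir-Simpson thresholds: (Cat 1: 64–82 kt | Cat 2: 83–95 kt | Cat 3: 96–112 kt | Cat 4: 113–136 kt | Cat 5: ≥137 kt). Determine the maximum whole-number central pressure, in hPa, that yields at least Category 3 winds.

Category 3 begins at V = 96 kt.
Required ΔP = (96/6.86)^(1/0.651) = 13.994^1.536 ≈ 57.58 hPa.
P_c ≤ 1009 − 57.58 = 951.42, so the highest integer P_c is 951 hPa.

951 hPa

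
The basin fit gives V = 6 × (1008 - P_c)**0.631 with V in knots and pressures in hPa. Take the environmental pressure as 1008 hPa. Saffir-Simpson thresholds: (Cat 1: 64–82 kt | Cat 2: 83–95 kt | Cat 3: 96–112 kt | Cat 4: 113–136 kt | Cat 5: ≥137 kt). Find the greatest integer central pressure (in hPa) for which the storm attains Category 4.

903 hPa

Category 4 begins at V = 113 kt.
Required ΔP = (113/6)^(1/0.631) = 18.833^1.585 ≈ 104.83 hPa.
P_c ≤ 1008 − 104.83 = 903.17, so the highest integer P_c is 903 hPa.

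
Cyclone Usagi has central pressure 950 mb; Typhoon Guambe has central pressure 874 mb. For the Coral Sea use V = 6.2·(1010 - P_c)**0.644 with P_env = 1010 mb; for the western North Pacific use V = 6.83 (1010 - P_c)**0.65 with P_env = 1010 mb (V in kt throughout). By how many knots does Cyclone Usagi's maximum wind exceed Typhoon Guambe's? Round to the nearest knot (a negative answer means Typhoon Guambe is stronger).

Cyclone Usagi: ΔP = 60; V ≈ 6.2 × 60^0.644 ≈ 86.60 kt.
Typhoon Guambe: ΔP = 136; V ≈ 6.83 × 136^0.65 ≈ 166.43 kt.
Difference ≈ 86.60 − 166.43 = -79.83 → -80 kt.

-80 kt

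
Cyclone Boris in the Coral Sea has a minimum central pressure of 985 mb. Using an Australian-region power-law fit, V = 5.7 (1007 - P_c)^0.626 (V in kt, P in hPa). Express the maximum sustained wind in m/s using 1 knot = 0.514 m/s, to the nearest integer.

20 m/s

ΔP = 1007 − 985 = 22 mb.
V ≈ 5.7 × 22^0.626 = 5.7 × 6.924 ≈ 39.467 kt.
39.467 × 0.514 ≈ 20.29 m/s → 20 m/s.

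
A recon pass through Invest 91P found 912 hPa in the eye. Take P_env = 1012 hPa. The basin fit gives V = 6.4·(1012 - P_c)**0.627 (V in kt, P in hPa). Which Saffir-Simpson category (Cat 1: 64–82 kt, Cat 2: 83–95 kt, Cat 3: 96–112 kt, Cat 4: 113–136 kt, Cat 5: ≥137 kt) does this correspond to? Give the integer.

ΔP = 1012 − 912 = 100 hPa.
V ≈ 6.4 × 100^0.627 = 6.4 × 17.95 ≈ 115 kt.
115 kt falls in the Category 4 band.

4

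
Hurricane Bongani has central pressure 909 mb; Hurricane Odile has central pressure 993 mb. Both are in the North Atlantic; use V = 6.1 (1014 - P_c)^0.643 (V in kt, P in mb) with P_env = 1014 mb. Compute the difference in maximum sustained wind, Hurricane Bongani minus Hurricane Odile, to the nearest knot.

Hurricane Bongani: ΔP = 105; V ≈ 6.1 × 105^0.643 ≈ 121.61 kt.
Hurricane Odile: ΔP = 21; V ≈ 6.1 × 21^0.643 ≈ 43.20 kt.
Difference ≈ 121.61 − 43.20 = 78.41 → 78 kt.

78 kt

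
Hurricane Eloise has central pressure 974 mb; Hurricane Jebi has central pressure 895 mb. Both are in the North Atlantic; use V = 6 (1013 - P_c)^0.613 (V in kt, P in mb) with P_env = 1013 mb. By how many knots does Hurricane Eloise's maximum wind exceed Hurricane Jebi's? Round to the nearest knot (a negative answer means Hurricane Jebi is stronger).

-55 kt

Hurricane Eloise: ΔP = 39; V ≈ 6 × 39^0.613 ≈ 56.69 kt.
Hurricane Jebi: ΔP = 118; V ≈ 6 × 118^0.613 ≈ 111.74 kt.
Difference ≈ 56.69 − 111.74 = -55.05 → -55 kt.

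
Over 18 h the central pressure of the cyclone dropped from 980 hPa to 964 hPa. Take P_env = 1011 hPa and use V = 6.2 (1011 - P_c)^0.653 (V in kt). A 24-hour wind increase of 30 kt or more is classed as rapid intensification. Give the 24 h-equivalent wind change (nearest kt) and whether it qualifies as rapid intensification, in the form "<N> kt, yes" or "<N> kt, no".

24 kt, no

V₁: ΔP = 31, V ≈ 6.2 × 31^0.653 ≈ 58.38 kt.
V₂: ΔP = 47, V ≈ 6.2 × 47^0.653 ≈ 76.61 kt.
ΔV over 18 h = 18.23 kt → 24 h equivalent = 18.23 × 24/18 ≈ 24.31 kt.
24 kt < 30 kt ⇒ not rapid intensification.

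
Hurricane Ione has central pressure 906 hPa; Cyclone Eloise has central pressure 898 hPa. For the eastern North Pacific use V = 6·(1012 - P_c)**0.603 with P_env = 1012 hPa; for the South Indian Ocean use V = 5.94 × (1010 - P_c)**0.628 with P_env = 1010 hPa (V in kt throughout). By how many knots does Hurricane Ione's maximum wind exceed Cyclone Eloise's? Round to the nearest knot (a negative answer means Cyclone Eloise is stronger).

Hurricane Ione: ΔP = 106; V ≈ 6 × 106^0.603 ≈ 99.86 kt.
Cyclone Eloise: ΔP = 112; V ≈ 5.94 × 112^0.628 ≈ 115.00 kt.
Difference ≈ 99.86 − 115.00 = -15.14 → -15 kt.

-15 kt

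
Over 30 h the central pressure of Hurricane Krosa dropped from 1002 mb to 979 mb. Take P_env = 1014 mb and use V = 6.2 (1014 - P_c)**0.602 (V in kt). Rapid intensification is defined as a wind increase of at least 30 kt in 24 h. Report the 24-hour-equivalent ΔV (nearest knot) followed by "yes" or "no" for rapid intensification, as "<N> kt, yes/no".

20 kt, no

V₁: ΔP = 12, V ≈ 6.2 × 12^0.602 ≈ 27.67 kt.
V₂: ΔP = 35, V ≈ 6.2 × 35^0.602 ≈ 52.71 kt.
ΔV over 30 h = 25.04 kt → 24 h equivalent = 25.04 × 24/30 ≈ 20.03 kt.
20 kt < 30 kt ⇒ not rapid intensification.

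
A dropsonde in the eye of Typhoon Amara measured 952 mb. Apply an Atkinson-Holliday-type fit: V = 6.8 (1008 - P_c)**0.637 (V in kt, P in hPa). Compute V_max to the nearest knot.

88 kt

ΔP = 1008 − 952 = 56 mb.
56^0.637 ≈ 12.990.
V ≈ 6.8 × 12.990 ≈ 88.3 kt.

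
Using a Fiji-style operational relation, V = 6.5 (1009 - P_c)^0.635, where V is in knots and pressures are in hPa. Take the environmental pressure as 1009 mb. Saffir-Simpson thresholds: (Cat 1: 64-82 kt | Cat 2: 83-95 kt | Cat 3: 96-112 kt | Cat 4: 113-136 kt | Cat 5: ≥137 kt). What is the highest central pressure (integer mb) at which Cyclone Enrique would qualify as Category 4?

Category 4 begins at V = 113 kt.
Required ΔP = (113/6.5)^(1/0.635) = 17.385^1.575 ≈ 89.75 mb.
P_c ≤ 1009 − 89.75 = 919.25, so the highest integer P_c is 919 mb.

919 mb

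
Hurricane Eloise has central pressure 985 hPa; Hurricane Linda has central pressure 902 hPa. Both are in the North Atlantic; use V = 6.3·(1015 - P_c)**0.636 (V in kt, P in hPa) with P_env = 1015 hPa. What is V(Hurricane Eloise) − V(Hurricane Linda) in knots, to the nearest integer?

-73 kt

Hurricane Eloise: ΔP = 30; V ≈ 6.3 × 30^0.636 ≈ 54.80 kt.
Hurricane Linda: ΔP = 113; V ≈ 6.3 × 113^0.636 ≈ 127.38 kt.
Difference ≈ 54.80 − 127.38 = -72.58 → -73 kt.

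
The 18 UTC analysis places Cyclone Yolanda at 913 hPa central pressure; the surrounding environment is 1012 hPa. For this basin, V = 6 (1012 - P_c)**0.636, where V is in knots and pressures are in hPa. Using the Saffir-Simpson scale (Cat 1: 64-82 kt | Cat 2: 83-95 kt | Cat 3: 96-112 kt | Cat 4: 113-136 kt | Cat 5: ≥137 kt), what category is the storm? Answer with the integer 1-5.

ΔP = 1012 − 913 = 99 hPa.
V ≈ 6 × 99^0.636 = 6 × 18.59 ≈ 112 kt.
112 kt falls in the Category 3 band.

3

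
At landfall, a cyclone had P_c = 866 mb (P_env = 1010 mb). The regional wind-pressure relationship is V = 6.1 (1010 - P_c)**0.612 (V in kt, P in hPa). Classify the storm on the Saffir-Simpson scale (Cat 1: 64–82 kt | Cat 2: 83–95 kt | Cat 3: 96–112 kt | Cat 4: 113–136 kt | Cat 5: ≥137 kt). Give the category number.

4

ΔP = 1010 − 866 = 144 mb.
V ≈ 6.1 × 144^0.612 = 6.1 × 20.94 ≈ 128 kt.
128 kt falls in the Category 4 band.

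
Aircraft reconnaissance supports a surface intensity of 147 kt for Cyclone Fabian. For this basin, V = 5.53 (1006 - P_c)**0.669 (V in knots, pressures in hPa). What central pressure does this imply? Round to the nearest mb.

871 mb

ΔP = (V / 5.53)^(1/0.669) = (147/5.53)^1.495.
147/5.53 = 26.582; 26.582^1.495 ≈ 134.72 mb.
P_c = 1006 − 134.72 = 871.28 ≈ 871 mb.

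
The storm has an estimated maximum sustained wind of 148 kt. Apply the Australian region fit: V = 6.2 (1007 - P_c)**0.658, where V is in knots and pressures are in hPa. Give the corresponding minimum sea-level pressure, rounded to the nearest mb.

ΔP = (V / 6.2)^(1/0.658) = (148/6.2)^1.520.
148/6.2 = 23.871; 23.871^1.520 ≈ 124.17 mb.
P_c = 1007 − 124.17 = 882.83 ≈ 883 mb.

883 mb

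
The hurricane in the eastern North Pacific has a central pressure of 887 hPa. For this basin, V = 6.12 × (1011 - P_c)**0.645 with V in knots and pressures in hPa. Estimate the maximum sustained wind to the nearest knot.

ΔP = 1011 − 887 = 124 hPa.
124^0.645 ≈ 22.400.
V ≈ 6.12 × 22.400 ≈ 137.1 kt.

137 kt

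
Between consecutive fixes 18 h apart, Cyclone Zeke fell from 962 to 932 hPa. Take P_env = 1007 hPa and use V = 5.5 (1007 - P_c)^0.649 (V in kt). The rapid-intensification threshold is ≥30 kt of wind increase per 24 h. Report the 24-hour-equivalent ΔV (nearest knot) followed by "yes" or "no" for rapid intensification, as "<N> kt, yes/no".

34 kt, yes

V₁: ΔP = 45, V ≈ 5.5 × 45^0.649 ≈ 65.06 kt.
V₂: ΔP = 75, V ≈ 5.5 × 75^0.649 ≈ 90.63 kt.
ΔV over 18 h = 25.57 kt → 24 h equivalent = 25.57 × 24/18 ≈ 34.09 kt.
34 kt ≥ 30 kt ⇒ rapid intensification.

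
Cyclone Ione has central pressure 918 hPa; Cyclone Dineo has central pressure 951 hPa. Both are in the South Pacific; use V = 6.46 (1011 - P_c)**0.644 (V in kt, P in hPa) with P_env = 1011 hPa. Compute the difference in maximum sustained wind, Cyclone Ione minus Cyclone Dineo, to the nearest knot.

29 kt

Cyclone Ione: ΔP = 93; V ≈ 6.46 × 93^0.644 ≈ 119.66 kt.
Cyclone Dineo: ΔP = 60; V ≈ 6.46 × 60^0.644 ≈ 90.23 kt.
Difference ≈ 119.66 − 90.23 = 29.43 → 29 kt.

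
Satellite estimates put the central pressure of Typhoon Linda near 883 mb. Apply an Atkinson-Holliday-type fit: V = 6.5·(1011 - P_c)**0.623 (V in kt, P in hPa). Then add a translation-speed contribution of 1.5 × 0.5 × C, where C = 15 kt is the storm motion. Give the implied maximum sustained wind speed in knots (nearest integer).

ΔP = 1011 − 883 = 128 mb.
128^0.623 ≈ 20.549.
V ≈ 6.5 × 20.549 ≈ 133.6 kt.
Translation term: 1.5 × 0.5 × 15 = 11.25 kt.
Corrected V ≈ 144.85 kt → 145 kt.

145 kt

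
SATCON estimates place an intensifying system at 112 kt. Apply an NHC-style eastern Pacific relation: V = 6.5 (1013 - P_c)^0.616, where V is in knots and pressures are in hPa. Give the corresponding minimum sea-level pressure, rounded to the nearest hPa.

911 hPa

ΔP = (V / 6.5)^(1/0.616) = (112/6.5)^1.623.
112/6.5 = 17.231; 17.231^1.623 ≈ 101.62 hPa.
P_c = 1013 − 101.62 = 911.38 ≈ 911 hPa.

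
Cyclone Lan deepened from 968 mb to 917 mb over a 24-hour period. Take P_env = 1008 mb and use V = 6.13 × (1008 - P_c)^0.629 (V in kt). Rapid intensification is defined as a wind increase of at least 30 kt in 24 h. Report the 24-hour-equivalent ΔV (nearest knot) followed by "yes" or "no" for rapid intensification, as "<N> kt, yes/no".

42 kt, yes

V₁: ΔP = 40, V ≈ 6.13 × 40^0.629 ≈ 62.40 kt.
V₂: ΔP = 91, V ≈ 6.13 × 91^0.629 ≈ 104.64 kt.
ΔV over 24 h = 42.24 kt → 24 h equivalent = 42.24 × 24/24 ≈ 42.24 kt.
42 kt ≥ 30 kt ⇒ rapid intensification.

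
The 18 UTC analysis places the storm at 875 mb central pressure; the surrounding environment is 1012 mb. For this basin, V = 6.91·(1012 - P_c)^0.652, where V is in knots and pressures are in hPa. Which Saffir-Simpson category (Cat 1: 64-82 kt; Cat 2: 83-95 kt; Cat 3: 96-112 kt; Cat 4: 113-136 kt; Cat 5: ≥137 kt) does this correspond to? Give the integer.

ΔP = 1012 − 875 = 137 mb.
V ≈ 6.91 × 137^0.652 = 6.91 × 24.73 ≈ 171 kt.
171 kt falls in the Category 5 band.

5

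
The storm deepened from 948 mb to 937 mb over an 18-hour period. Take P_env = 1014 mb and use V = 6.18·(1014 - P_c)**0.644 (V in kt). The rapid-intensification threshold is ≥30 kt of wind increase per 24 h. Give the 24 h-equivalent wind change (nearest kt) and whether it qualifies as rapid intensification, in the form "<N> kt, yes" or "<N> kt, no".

13 kt, no

V₁: ΔP = 66, V ≈ 6.18 × 66^0.644 ≈ 91.79 kt.
V₂: ΔP = 77, V ≈ 6.18 × 77^0.644 ≈ 101.37 kt.
ΔV over 18 h = 9.58 kt → 24 h equivalent = 9.58 × 24/18 ≈ 12.77 kt.
13 kt < 30 kt ⇒ not rapid intensification.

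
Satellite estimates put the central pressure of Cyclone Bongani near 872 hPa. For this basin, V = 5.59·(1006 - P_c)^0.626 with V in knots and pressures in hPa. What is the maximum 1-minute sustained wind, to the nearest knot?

ΔP = 1006 − 872 = 134 hPa.
134^0.626 ≈ 21.457.
V ≈ 5.59 × 21.457 ≈ 119.9 kt.

120 kt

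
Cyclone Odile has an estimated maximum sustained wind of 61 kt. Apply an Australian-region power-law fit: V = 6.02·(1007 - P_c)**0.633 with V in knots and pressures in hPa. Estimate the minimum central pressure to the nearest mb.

968 mb

ΔP = (V / 6.02)^(1/0.633) = (61/6.02)^1.580.
61/6.02 = 10.133; 10.133^1.580 ≈ 38.80 mb.
P_c = 1007 − 38.80 = 968.20 ≈ 968 mb.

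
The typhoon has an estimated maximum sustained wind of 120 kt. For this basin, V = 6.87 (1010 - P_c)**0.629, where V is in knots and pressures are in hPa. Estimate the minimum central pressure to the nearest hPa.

ΔP = (V / 6.87)^(1/0.629) = (120/6.87)^1.590.
120/6.87 = 17.467; 17.467^1.590 ≈ 94.39 hPa.
P_c = 1010 − 94.39 = 915.61 ≈ 916 hPa.

916 hPa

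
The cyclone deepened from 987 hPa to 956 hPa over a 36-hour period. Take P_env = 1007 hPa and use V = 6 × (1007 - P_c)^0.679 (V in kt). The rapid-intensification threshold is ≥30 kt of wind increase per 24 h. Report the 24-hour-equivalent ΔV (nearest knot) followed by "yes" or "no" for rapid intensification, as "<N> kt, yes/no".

27 kt, no

V₁: ΔP = 20, V ≈ 6 × 20^0.679 ≈ 45.87 kt.
V₂: ΔP = 51, V ≈ 6 × 51^0.679 ≈ 86.61 kt.
ΔV over 36 h = 40.74 kt → 24 h equivalent = 40.74 × 24/36 ≈ 27.16 kt.
27 kt < 30 kt ⇒ not rapid intensification.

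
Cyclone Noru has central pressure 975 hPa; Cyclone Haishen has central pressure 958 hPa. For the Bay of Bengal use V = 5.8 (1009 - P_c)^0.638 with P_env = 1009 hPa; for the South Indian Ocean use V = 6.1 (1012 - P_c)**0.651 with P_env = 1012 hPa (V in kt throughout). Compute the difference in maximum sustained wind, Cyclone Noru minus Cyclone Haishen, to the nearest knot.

-27 kt

Cyclone Noru: ΔP = 34; V ≈ 5.8 × 34^0.638 ≈ 55.02 kt.
Cyclone Haishen: ΔP = 54; V ≈ 6.1 × 54^0.651 ≈ 81.87 kt.
Difference ≈ 55.02 − 81.87 = -26.85 → -27 kt.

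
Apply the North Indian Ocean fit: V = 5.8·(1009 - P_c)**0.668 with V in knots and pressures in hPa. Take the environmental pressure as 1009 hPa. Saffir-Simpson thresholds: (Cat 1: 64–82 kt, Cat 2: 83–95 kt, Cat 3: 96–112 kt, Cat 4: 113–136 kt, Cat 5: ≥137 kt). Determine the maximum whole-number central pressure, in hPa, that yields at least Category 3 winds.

Category 3 begins at V = 96 kt.
Required ΔP = (96/5.8)^(1/0.668) = 16.552^1.497 ≈ 66.78 hPa.
P_c ≤ 1009 − 66.78 = 942.22, so the highest integer P_c is 942 hPa.

942 hPa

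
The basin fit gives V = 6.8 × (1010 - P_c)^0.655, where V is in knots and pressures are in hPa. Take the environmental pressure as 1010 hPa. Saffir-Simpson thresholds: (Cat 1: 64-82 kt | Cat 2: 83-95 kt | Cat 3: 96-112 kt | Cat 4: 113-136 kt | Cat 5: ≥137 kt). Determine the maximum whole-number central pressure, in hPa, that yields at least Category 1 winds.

Category 1 begins at V = 64 kt.
Required ΔP = (64/6.8)^(1/0.655) = 9.412^1.527 ≈ 30.66 hPa.
P_c ≤ 1010 − 30.66 = 979.34, so the highest integer P_c is 979 hPa.

979 hPa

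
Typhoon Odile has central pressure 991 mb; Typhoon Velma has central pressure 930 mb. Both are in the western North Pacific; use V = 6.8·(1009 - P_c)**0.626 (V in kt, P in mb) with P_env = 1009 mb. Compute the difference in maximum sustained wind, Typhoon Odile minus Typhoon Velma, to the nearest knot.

Typhoon Odile: ΔP = 18; V ≈ 6.8 × 18^0.626 ≈ 41.52 kt.
Typhoon Velma: ΔP = 79; V ≈ 6.8 × 79^0.626 ≈ 104.82 kt.
Difference ≈ 41.52 − 104.82 = -63.30 → -63 kt.

-63 kt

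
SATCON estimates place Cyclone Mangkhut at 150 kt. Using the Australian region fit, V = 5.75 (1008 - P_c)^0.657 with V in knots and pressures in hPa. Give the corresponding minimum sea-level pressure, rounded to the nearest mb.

865 mb

ΔP = (V / 5.75)^(1/0.657) = (150/5.75)^1.522.
150/5.75 = 26.087; 26.087^1.522 ≈ 143.18 mb.
P_c = 1008 − 143.18 = 864.82 ≈ 865 mb.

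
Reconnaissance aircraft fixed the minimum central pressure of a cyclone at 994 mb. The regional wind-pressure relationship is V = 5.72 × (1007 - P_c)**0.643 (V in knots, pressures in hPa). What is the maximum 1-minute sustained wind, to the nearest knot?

30 kt

ΔP = 1007 − 994 = 13 mb.
13^0.643 ≈ 5.203.
V ≈ 5.72 × 5.203 ≈ 29.8 kt.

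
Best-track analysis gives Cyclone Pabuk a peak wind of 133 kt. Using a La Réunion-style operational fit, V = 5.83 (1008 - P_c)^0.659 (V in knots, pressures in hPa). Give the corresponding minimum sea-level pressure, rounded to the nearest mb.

893 mb

ΔP = (V / 5.83)^(1/0.659) = (133/5.83)^1.517.
133/5.83 = 22.813; 22.813^1.517 ≈ 115.07 mb.
P_c = 1008 − 115.07 = 892.93 ≈ 893 mb.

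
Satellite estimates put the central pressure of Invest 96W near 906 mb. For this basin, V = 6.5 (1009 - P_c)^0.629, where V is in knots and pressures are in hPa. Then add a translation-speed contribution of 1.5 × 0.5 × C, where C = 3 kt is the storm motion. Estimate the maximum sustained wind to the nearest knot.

122 kt

ΔP = 1009 − 906 = 103 mb.
103^0.629 ≈ 18.453.
V ≈ 6.5 × 18.453 ≈ 119.9 kt.
Translation term: 1.5 × 0.5 × 3 = 2.25 kt.
Corrected V ≈ 122.15 kt → 122 kt.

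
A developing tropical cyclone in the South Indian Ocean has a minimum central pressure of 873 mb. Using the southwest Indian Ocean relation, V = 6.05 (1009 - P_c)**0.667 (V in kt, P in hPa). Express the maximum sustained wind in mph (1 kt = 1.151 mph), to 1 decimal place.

184.5 mph

ΔP = 1009 − 873 = 136 mb.
V ≈ 6.05 × 136^0.667 = 6.05 × 26.489 ≈ 160.260 kt.
160.260 × 1.151 ≈ 184.46 mph → 184.5 mph.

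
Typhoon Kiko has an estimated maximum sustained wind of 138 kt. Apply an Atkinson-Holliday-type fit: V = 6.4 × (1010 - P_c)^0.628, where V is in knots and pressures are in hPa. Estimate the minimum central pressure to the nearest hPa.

ΔP = (V / 6.4)^(1/0.628) = (138/6.4)^1.592.
138/6.4 = 21.562; 21.562^1.592 ≈ 132.96 hPa.
P_c = 1010 − 132.96 = 877.04 ≈ 877 hPa.

877 hPa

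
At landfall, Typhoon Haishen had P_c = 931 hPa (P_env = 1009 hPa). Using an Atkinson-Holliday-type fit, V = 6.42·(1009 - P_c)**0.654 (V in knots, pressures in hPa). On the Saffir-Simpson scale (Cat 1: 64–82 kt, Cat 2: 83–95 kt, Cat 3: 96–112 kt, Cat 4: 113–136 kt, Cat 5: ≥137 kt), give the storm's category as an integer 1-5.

ΔP = 1009 − 931 = 78 hPa.
V ≈ 6.42 × 78^0.654 = 6.42 × 17.28 ≈ 111 kt.
111 kt falls in the Category 3 band.

3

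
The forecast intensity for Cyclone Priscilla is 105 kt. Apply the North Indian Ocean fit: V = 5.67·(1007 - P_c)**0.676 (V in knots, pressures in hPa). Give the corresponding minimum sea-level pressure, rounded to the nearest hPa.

932 hPa

ΔP = (V / 5.67)^(1/0.676) = (105/5.67)^1.479.
105/5.67 = 18.519; 18.519^1.479 ≈ 75.02 hPa.
P_c = 1007 − 75.02 = 931.98 ≈ 932 hPa.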